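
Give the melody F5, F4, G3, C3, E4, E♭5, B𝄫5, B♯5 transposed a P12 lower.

Bb3 Bb2 C2 F1 A2 Ab3 Ebb4 E#4

F5 → Bb3
F4 → Bb2
G3 → C2
C3 → F1
E4 → A2
Eb5 → Ab3
Bbb5 → Ebb4
B#5 → E#4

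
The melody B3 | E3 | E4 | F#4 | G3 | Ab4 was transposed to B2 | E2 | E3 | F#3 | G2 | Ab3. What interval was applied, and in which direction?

down a perfect octave

From B3 to B2 is 8 letter names — an octave of some quality.
B2 to B3 is 12 semitones, which makes it a perfect octave; the second version is lower, so the direction is down.
Checking another pair — Ab4 → Ab3 — gives the same interval.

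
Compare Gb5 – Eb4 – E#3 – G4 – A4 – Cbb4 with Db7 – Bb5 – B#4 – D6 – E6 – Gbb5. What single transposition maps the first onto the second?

up a perfect twelfth

Take the first pair: Gb5 → Db7. G to D spans 12 letter names, so the interval is some kind of twelfth.
Gb5 to Db7 is 19 semitones, which makes it a perfect twelfth; the second version is higher, so the direction is up.
Checking another pair — Cbb4 → Gbb5 — gives the same interval.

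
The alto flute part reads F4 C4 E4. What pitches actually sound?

The alto flute sounds a perfect fourth below written, so transpose each written note down a perfect fourth.
F4 gives C4
C4 gives G3
E4 gives B3

C4 G3 B3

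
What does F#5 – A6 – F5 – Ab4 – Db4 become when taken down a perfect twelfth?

A perfect twelfth down from F#5 gives B3.
A6 down a perfect twelfth is D5.
A perfect twelfth down from F5 gives Bb3.
A perfect twelfth down from Ab4 gives Db3.
Db4: a twelfth down reaches G, and 19 semitones makes it Gb2.

B3 D5 Bb3 Db3 Gb2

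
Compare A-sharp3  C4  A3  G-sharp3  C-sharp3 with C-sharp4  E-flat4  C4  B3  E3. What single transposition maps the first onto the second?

up a minor third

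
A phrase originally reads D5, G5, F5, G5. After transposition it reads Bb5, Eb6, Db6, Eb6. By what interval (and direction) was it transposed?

From D5 to Bb5 is 6 letter names — a sixth of some quality.
D5 to Bb5 is 8 semitones, which makes it a minor sixth; the second version is higher, so the direction is up.
Checking another pair — G5 → Eb6 — gives the same interval.

up a minor sixth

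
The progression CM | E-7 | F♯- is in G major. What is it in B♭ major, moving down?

EbM G-7 A-

G major down to B♭ major is a major sixth; each chord root moves by that interval while the quality stays the same.
CM: root C down a major sixth → Eb, giving EbM.
E-7: root E down a major sixth → G, giving G-7.
F♯-: root F♯ down a major sixth → A, giving A-.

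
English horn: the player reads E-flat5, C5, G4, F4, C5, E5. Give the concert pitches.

Ab4 F4 C4 Bb3 F4 A4

Written C4 on the English horn sounds as F3, a perfect fifth lower; apply that shift to every note.
Eb5 gives Ab4
C5 gives F4
G4 gives C4
F4 gives Bb3
C5 gives F4
E5 gives A4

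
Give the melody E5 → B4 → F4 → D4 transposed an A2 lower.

Db5 Ab4 Ebb4 Cb4

E5 to Db5
B4 to Ab4
F4 to Ebb4
D4 to Cb4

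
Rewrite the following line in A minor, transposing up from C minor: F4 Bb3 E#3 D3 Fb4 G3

D5 G4 C##4 B3 Db5 E4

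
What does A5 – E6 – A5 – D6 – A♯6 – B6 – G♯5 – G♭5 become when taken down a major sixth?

C5 G5 C5 F5 C#6 D6 B4 Bbb4

A5 becomes C5
E6 becomes G5
A5 becomes C5
D6 becomes F5
A#6 becomes C#6
B6 becomes D6
G#5 becomes B4
Gb5 becomes Bbb4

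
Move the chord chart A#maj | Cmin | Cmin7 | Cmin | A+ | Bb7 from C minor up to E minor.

C minor up to E minor is a major third; each chord root moves by that interval while the quality stays the same.
A#maj: root A# up a major third → C##, giving C##maj.
Cmin: root C up a major third → E, giving Emin.
Cmin7: root C up a major third → E, giving Emin7.
Cmin: root C up a major third → E, giving Emin.
A+: root A up a major third → C#, giving C#+.
Bb7: root Bb up a major third → D, giving D7.

C##maj Emin Emin7 Emin C#+ D7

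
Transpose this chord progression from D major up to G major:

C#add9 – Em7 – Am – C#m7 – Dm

F#add9 Am7 Dm F#m7 Gm

D major up to G major is a perfect fourth; each chord root moves by that interval while the quality stays the same.
C#add9: root C# up a perfect fourth → F#, giving F#add9.
Em7: root E up a perfect fourth → A, giving Am7.
Am: root A up a perfect fourth → D, giving Dm.
C#m7: root C# up a perfect fourth → F#, giving F#m7.
Dm: root D up a perfect fourth → G, giving Gm.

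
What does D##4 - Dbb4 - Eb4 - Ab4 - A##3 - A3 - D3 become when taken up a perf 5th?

D##4 up a perfect fifth is A##4.
Dbb4: a fifth up reaches A, and 7 semitones makes it Abb4.
Eb4: a fifth up reaches B, and 7 semitones makes it Bb4.
Ab4: a fifth up reaches E, and 7 semitones makes it Eb5.
A##3 up a perfect fifth is E##4.
A perfect fifth up from A3 gives E4.
A perfect fifth up from D3 gives A3.

A##4 Abb4 Bb4 Eb5 E##4 E4 A3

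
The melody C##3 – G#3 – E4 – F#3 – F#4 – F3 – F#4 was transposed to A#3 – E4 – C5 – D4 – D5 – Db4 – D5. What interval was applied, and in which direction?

Take the first pair: C##3 → A#3. C to A spans 6 letter names, so the interval is some kind of sixth.
C##3 to A#3 is 8 semitones, which makes it a minor sixth; the second version is higher, so the direction is up.
Checking another pair — F#4 → D5 — gives the same interval.

up a minor sixth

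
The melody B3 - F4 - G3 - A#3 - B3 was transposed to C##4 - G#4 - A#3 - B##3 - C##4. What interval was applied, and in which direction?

up an augmented second

Take the first pair: B3 → C##4. B to C spans 2 letter names, so the interval is some kind of second.
B3 to C##4 is 3 semitones, which makes it an augmented second; the second version is higher, so the direction is up.
Checking another pair — B3 → C##4 — gives the same interval.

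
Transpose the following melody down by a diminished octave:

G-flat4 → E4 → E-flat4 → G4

Gb4 down a diminished octave is G3.
A diminished octave down from E4 gives E#3.
A diminished octave down from Eb4 gives E3.
G4 down a diminished octave is G#3.

G3 E#3 E3 G#3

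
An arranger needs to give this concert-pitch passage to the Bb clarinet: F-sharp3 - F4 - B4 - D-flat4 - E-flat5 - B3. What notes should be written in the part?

G#3 G4 C#5 Eb4 F5 C#4

The Bb clarinet sounds a major second below written, so the written part must be a major second above concert — transpose each note up.
F#3 gives G#3
F4 gives G4
B4 gives C#5
Db4 gives Eb4
Eb5 gives F5
B3 gives C#4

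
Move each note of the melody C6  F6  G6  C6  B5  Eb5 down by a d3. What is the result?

C6 gives A#5
F6 gives D#6
G6 gives E#6
C6 gives A#5
B5 gives G##5
Eb5 gives C#5

A#5 D#6 E#6 A#5 G##5 C#5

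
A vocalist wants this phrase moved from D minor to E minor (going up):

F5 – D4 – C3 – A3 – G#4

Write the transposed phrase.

G5 E4 D3 B3 A#4

From D up to E is a major second; apply that to each pitch.
F5 to G5
D4 to E4
C3 to D3
A3 to B3
G#4 to A#4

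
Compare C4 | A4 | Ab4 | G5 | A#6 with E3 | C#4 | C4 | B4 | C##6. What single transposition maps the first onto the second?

down a minor sixth

Take the first pair: C4 → E3. C to E spans 6 letter names, so the interval is some kind of sixth.
E3 to C4 is 8 semitones, which makes it a minor sixth; the second version is lower, so the direction is down.
Checking another pair — A#6 → C##6 — gives the same interval.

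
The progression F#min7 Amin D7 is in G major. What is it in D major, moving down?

C#min7 Emin A7

G major down to D major is a perfect fourth; each chord root moves by that interval while the quality stays the same.
F#min7: root F# down a perfect fourth → C#, giving C#min7.
Amin: root A down a perfect fourth → E, giving Emin.
D7: root D down a perfect fourth → A, giving A7.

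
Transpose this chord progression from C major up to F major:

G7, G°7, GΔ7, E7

C7 C°7 CΔ7 A7

C major up to F major is a perfect fourth; each chord root moves by that interval while the quality stays the same.
G7: root G up a perfect fourth → C, giving C7.
G°7: root G up a perfect fourth → C, giving C°7.
GΔ7: root G up a perfect fourth → C, giving CΔ7.
E7: root E up a perfect fourth → A, giving A7.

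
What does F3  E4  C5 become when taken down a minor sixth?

A2 G#3 E4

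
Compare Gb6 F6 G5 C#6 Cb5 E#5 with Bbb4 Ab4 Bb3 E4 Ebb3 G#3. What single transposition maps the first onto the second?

down a major thirteenth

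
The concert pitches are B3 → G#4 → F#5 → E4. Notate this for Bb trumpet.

Written C4 sounds as Bb3 on the Bb trumpet, so concert pitches are written a major second up.
B3 -> C#4
G#4 -> A#4
F#5 -> G#5
E4 -> F#4

C#4 A#4 G#5 F#4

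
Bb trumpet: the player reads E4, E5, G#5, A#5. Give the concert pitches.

Written C4 on the Bb trumpet sounds as Bb3, a major second lower; apply that shift to every note.
E4 → D4
E5 → D5
G#5 → F#5
A#5 → G#5

D4 D5 F#5 G#5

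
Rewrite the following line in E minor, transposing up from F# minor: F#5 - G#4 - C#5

E6 F#5 B5

From F# up to E is a minor seventh; apply that to each pitch.
F#5 gives E6
G#4 gives F#5
C#5 gives B5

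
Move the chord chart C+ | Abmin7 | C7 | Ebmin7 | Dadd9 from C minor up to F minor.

F+ Dbmin7 F7 Abmin7 Gadd9

C minor up to F minor is a perfect fourth; each chord root moves by that interval while the quality stays the same.
C+: root C up a perfect fourth → F, giving F+.
Abmin7: root Ab up a perfect fourth → Db, giving Dbmin7.
C7: root C up a perfect fourth → F, giving F7.
Ebmin7: root Eb up a perfect fourth → Ab, giving Abmin7.
Dadd9: root D up a perfect fourth → G, giving Gadd9.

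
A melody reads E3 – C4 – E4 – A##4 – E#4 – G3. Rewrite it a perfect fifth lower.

E3: a fifth down reaches A, and 7 semitones makes it A2.
C4 down a perfect fifth is F3.
E4: a fifth down reaches A, and 7 semitones makes it A3.
A perfect fifth down from A##4 gives D##4.
A perfect fifth down from E#4 gives A#3.
G3 down a perfect fifth is C3.

A2 F3 A3 D##4 A#3 C3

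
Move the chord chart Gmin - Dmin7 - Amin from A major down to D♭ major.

Cbmin Gbmin7 Dbmin

A major down to D♭ major is an augmented fifth; each chord root moves by that interval while the quality stays the same.
Gmin: root G down an augmented fifth → Cb, giving Cbmin.
Dmin7: root D down an augmented fifth → Gb, giving Gbmin7.
Amin: root A down an augmented fifth → Db, giving Dbmin.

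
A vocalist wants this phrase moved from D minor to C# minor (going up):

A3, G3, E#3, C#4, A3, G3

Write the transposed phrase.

G#4 F#4 D##4 B#4 G#4 F#4

From D up to C# is a major seventh; apply that to each pitch.
A3 to G#4
G3 to F#4
E#3 to D##4
C#4 to B#4
A3 to G#4
G3 to F#4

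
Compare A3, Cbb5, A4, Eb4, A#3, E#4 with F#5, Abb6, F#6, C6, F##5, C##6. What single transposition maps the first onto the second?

Take the first pair: A3 → F#5. A to F spans 13 letter names, so the interval is some kind of thirteenth.
A3 to F#5 is 21 semitones, which makes it a major thirteenth; the second version is higher, so the direction is up.
Checking another pair — E#4 → C##6 — gives the same interval.

up a major thirteenth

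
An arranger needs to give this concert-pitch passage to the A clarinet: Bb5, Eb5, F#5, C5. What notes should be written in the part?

Db6 Gb5 A5 Eb5

The A clarinet sounds a minor third below written, so the written part must be a minor third above concert — transpose each note up.
Bb5 to Db6
Eb5 to Gb5
F#5 to A5
C5 to Eb5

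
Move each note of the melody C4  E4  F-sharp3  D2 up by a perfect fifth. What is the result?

G4 B4 C#4 A2

C4: a fifth up reaches G, and 7 semitones makes it G4.
E4 up a perfect fifth is B4.
A perfect fifth up from F#3 gives C#4.
D2 up a perfect fifth is A2.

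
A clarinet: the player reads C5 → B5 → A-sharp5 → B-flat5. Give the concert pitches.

The A clarinet sounds a minor third below written, so transpose each written note down a minor third.
C5 -> A4
B5 -> G#5
A#5 -> F##5
Bb5 -> G5

A4 G#5 F##5 G5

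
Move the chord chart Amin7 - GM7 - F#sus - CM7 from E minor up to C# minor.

E minor up to C# minor is a major sixth; each chord root moves by that interval while the quality stays the same.
Amin7: root A up a major sixth → F#, giving F#min7.
GM7: root G up a major sixth → E, giving EM7.
F#sus: root F# up a major sixth → D#, giving D#sus.
CM7: root C up a major sixth → A, giving AM7.

F#min7 EM7 D#sus AM7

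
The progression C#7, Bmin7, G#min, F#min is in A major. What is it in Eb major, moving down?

G7 Fmin7 Dmin Cmin

A major down to Eb major is an augmented fourth; each chord root moves by that interval while the quality stays the same.
C#7: root C# down an augmented fourth → G, giving G7.
Bmin7: root B down an augmented fourth → F, giving Fmin7.
G#min: root G# down an augmented fourth → D, giving Dmin.
F#min: root F# down an augmented fourth → C, giving Cmin.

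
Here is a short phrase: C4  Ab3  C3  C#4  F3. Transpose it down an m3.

A3 F3 A2 A#3 D3

A minor third down from C4 gives A3.
A minor third down from Ab3 gives F3.
A minor third down from C3 gives A2.
A minor third down from C#4 gives A#3.
F3: a third down reaches D, and 3 semitones makes it D3.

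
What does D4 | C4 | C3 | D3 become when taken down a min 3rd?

B3 A3 A2 B2

A minor third down from D4 gives B3.
C4: a third down reaches A, and 3 semitones makes it A3.
A minor third down from C3 gives A2.
D3: a third down reaches B, and 3 semitones makes it B2.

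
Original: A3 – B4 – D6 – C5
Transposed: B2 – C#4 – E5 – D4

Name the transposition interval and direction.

down a minor seventh

Take the first pair: A3 → B2. A to B spans 7 letter names, so the interval is some kind of seventh.
B2 to A3 is 10 semitones, which makes it a minor seventh; the second version is lower, so the direction is down.
Checking another pair — C5 → D4 — gives the same interval.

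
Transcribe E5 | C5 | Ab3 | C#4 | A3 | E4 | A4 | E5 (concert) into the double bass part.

Written C4 sounds as C3 on the double bass, so concert pitches are written a perfect octave up.
E5 → E6
C5 → C6
Ab3 → Ab4
C#4 → C#5
A3 → A4
E4 → E5
A4 → A5
E5 → E6

E6 C6 Ab4 C#5 A4 E5 A5 E6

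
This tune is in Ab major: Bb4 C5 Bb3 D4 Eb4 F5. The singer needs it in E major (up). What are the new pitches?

F#5 G#5 F#4 A#4 B4 C#6

From Ab up to E is an augmented fifth; apply that to each pitch.
Bb4 to F#5
C5 to G#5
Bb3 to F#4
D4 to A#4
Eb4 to B4
F5 to C#6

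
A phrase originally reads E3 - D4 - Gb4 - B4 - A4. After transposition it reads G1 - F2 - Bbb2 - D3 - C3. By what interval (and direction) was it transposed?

down a major thirteenth

From E3 to G1 is 13 letter names — a thirteenth of some quality.
G1 to E3 is 21 semitones, which makes it a major thirteenth; the second version is lower, so the direction is down.
Checking another pair — A4 → C3 — gives the same interval.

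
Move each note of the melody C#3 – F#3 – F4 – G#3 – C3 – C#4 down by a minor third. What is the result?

A#2 D#3 D4 E#3 A2 A#3

C#3: a third down reaches A, and 3 semitones makes it A#2.
A minor third down from F#3 gives D#3.
F4: a third down reaches D, and 3 semitones makes it D4.
G#3: a third down reaches E, and 3 semitones makes it E#3.
C3 down a minor third is A2.
C#4 down a minor third is A#3.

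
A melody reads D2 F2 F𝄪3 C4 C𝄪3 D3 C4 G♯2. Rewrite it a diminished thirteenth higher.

D2 → Bbb3
F2 → Dbb4
F##3 → D5
C4 → Abb5
C##3 → A4
D3 → Bbb4
C4 → Abb5
G#2 → Eb4

Bbb3 Dbb4 D5 Abb5 A4 Bbb4 Abb5 Eb4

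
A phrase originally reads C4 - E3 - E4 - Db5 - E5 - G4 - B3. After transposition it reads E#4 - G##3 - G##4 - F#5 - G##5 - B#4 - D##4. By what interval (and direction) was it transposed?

up an augmented third

Take the first pair: C4 → E#4. C to E spans 3 letter names, so the interval is some kind of third.
C4 to E#4 is 5 semitones, which makes it an augmented third; the second version is higher, so the direction is up.
Checking another pair — B3 → D##4 — gives the same interval.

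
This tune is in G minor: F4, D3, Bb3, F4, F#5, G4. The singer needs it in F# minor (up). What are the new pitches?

E5 C#4 A4 E5 E#6 F#5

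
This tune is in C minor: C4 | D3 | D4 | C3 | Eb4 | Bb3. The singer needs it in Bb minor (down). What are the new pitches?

Bb3 C3 C4 Bb2 Db4 Ab3

From C down to Bb is a major second; apply that to each pitch.
C4 becomes Bb3
D3 becomes C3
D4 becomes C4
C3 becomes Bb2
Eb4 becomes Db4
Bb3 becomes Ab3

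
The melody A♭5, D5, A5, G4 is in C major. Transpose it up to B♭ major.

Gb6 C6 G6 F5

C major to B♭ major up is a minor seventh, so every note moves up by that interval.
Ab5 to Gb6
D5 to C6
A5 to G6
G4 to F5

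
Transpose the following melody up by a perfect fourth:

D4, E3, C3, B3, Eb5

G4 A3 F3 E4 Ab5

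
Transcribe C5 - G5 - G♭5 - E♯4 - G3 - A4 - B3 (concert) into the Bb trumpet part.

The Bb trumpet sounds a major second below written, so the written part must be a major second above concert — transpose each note up.
C5 to D5
G5 to A5
Gb5 to Ab5
E#4 to F##4
G3 to A3
A4 to B4
B3 to C#4

D5 A5 Ab5 F##4 A3 B4 C#4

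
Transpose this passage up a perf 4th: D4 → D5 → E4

D4 gives G4
D5 gives G5
E4 gives A4

G4 G5 A4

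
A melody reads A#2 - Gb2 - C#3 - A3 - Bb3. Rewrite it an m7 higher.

G#3 Fb3 B3 G4 Ab4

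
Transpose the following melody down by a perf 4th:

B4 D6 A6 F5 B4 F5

F#4 A5 E6 C5 F#4 C5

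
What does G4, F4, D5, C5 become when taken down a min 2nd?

G4 becomes F#4
F4 becomes E4
D5 becomes C#5
C5 becomes B4

F#4 E4 C#5 B4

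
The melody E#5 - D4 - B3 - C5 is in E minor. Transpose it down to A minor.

From E down to A is a perfect fifth; apply that to each pitch.
E#5 gives A#4
D4 gives G3
B3 gives E3
C5 gives F4

A#4 G3 E3 F4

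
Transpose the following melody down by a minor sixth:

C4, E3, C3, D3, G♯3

A minor sixth down from C4 gives E3.
E3 down a minor sixth is G#2.
C3 down a minor sixth is E2.
D3: a sixth down reaches F, and 8 semitones makes it F#2.
G#3 down a minor sixth is B#2.

E3 G#2 E2 F#2 B#2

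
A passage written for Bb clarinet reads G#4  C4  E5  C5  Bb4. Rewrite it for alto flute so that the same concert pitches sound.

First find concert pitch: the Bb clarinet sounds a major second below written, so G#4 C4 E5 C5 Bb4 sounds F#4 Bb3 D5 Bb4 Ab4.
Then write for alto flute: it sounds a perfect fourth below written, so the part must be a perfect fourth above concert.
F#4 → B4
Bb3 → Eb4
D5 → G5
Bb4 → Eb5
Ab4 → Db5

B4 Eb4 G5 Eb5 Db5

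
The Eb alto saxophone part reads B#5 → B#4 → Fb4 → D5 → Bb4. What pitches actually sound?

D#5 D#4 Abb3 F4 Db4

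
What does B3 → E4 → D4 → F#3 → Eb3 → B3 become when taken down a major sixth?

D3 G3 F3 A2 Gb2 D3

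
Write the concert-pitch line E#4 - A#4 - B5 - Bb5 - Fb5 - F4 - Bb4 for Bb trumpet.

F##4 B#4 C#6 C6 Gb5 G4 C5

The Bb trumpet sounds a major second below written, so the written part must be a major second above concert — transpose each note up.
E#4 → F##4
A#4 → B#4
B5 → C#6
Bb5 → C6
Fb5 → Gb5
F4 → G4
Bb4 → C5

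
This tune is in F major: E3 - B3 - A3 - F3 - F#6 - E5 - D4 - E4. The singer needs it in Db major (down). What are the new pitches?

C3 G3 F3 Db3 D6 C5 Bb3 C4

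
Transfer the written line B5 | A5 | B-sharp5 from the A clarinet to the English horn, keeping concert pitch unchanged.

D#6 C#6 D##6

First find concert pitch: the A clarinet sounds a minor third below written, so B5 A5 B-sharp5 sounds G#5 F#5 G##5.
Then write for English horn: it sounds a perfect fifth below written, so the part must be a perfect fifth above concert.
G#5 → D#6
F#5 → C#6
G##5 → D##6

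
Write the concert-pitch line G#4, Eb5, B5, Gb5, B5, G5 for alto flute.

Written C4 sounds as G3 on the alto flute, so concert pitches are written a perfect fourth up.
G#4 → C#5
Eb5 → Ab5
B5 → E6
Gb5 → Cb6
B5 → E6
G5 → C6

C#5 Ab5 E6 Cb6 E6 C6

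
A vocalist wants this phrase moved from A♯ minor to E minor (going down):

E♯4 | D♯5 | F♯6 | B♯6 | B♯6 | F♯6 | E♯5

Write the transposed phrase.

A♯ minor to E minor down is an augmented fourth, so every note moves down by that interval.
E#4 becomes B3
D#5 becomes A4
F#6 becomes C6
B#6 becomes F#6
B#6 becomes F#6
F#6 becomes C6
E#5 becomes B4

B3 A4 C6 F#6 F#6 C6 B4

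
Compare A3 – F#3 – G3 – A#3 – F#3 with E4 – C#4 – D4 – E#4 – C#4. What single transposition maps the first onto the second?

From A3 to E4 is 5 letter names — a fifth of some quality.
A3 to E4 is 7 semitones, which makes it a perfect fifth; the second version is higher, so the direction is up.
Checking another pair — F#3 → C#4 — gives the same interval.

up a perfect fifth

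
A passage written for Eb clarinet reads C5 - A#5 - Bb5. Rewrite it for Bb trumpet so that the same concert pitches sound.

First find concert pitch: the Eb clarinet sounds a minor third above written, so C5 A#5 Bb5 sounds Eb5 C#6 Db6.
Then write for Bb trumpet: it sounds a major second below written, so the part must be a major second above concert.
Eb5 → F5
C#6 → D#6
Db6 → Eb6

F5 D#6 Eb6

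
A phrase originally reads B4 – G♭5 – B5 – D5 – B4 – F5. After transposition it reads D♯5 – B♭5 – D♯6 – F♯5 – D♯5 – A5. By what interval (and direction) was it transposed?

From B4 to D#5 is 3 letter names — a third of some quality.
B4 to D#5 is 4 semitones, which makes it a major third; the second version is higher, so the direction is up.
Checking another pair — F5 → A5 — gives the same interval.

up a major third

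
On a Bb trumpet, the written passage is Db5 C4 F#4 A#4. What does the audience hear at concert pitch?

Cb5 Bb3 E4 G#4

The Bb trumpet sounds a major second below written, so transpose each written note down a major second.
Db5 -> Cb5
C4 -> Bb3
F#4 -> E4
A#4 -> G#4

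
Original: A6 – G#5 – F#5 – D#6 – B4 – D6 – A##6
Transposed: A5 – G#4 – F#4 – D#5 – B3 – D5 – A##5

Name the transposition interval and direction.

down a perfect octave

From A6 to A5 is 8 letter names — an octave of some quality.
A5 to A6 is 12 semitones, which makes it a perfect octave; the second version is lower, so the direction is down.
Checking another pair — A##6 → A##5 — gives the same interval.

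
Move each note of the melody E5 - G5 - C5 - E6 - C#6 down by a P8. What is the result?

E5: an octave down reaches E, and 12 semitones makes it E4.
G5: an octave down reaches G, and 12 semitones makes it G4.
C5: an octave down reaches C, and 12 semitones makes it C4.
E6 down a perfect octave is E5.
C#6 down a perfect octave is C#5.

E4 G4 C4 E5 C#5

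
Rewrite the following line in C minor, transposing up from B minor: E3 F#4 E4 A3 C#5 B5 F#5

F3 G4 F4 Bb3 D5 C6 G5

B minor to C minor up is a minor second, so every note moves up by that interval.
E3 to F3
F#4 to G4
E4 to F4
A3 to Bb3
C#5 to D5
B5 to C6
F#5 to G5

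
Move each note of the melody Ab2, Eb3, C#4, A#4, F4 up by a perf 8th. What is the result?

Ab3 Eb4 C#5 A#5 F5

Ab2: an octave up reaches A, and 12 semitones makes it Ab3.
A perfect octave up from Eb3 gives Eb4.
A perfect octave up from C#4 gives C#5.
A#4: an octave up reaches A, and 12 semitones makes it A#5.
F4: an octave up reaches F, and 12 semitones makes it F5.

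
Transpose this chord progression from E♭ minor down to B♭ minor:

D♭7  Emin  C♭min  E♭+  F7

Ab7 Bmin Gbmin Bb+ C7

E♭ minor down to B♭ minor is a perfect fourth; each chord root moves by that interval while the quality stays the same.
D♭7: root D♭ down a perfect fourth → Ab, giving Ab7.
Emin: root E down a perfect fourth → B, giving Bmin.
C♭min: root C♭ down a perfect fourth → Gb, giving Gbmin.
E♭+: root E♭ down a perfect fourth → Bb, giving Bb+.
F7: root F down a perfect fourth → C, giving C7.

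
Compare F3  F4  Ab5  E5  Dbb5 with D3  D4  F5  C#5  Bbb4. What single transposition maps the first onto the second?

Take the first pair: F3 → D3. F to D spans 3 letter names, so the interval is some kind of third.
D3 to F3 is 3 semitones, which makes it a minor third; the second version is lower, so the direction is down.
Checking another pair — Dbb5 → Bbb4 — gives the same interval.

down a minor third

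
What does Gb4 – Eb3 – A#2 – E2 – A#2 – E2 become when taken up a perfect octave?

Gb5 Eb4 A#3 E3 A#3 E3

Gb4 becomes Gb5
Eb3 becomes Eb4
A#2 becomes A#3
E2 becomes E3
A#2 becomes A#3
E2 becomes E3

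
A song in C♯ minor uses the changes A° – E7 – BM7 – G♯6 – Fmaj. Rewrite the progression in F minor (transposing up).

Db° Ab7 EbM7 C6 Bbbmaj

C♯ minor up to F minor is a diminished fourth; each chord root moves by that interval while the quality stays the same.
A°: root A up a diminished fourth → Db, giving Db°.
E7: root E up a diminished fourth → Ab, giving Ab7.
BM7: root B up a diminished fourth → Eb, giving EbM7.
G♯6: root G♯ up a diminished fourth → C, giving C6.
Fmaj: root F up a diminished fourth → Bbb, giving Bbbmaj.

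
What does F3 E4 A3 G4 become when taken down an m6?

A2 G#3 C#3 B3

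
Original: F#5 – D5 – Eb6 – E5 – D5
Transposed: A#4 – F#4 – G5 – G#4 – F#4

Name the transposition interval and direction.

From F#5 to A#4 is 6 letter names — a sixth of some quality.
A#4 to F#5 is 8 semitones, which makes it a minor sixth; the second version is lower, so the direction is down.
Checking another pair — D5 → F#4 — gives the same interval.

down a minor sixth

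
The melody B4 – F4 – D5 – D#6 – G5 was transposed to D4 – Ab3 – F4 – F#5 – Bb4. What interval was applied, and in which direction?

down a major sixth

Take the first pair: B4 → D4. B to D spans 6 letter names, so the interval is some kind of sixth.
D4 to B4 is 9 semitones, which makes it a major sixth; the second version is lower, so the direction is down.
Checking another pair — G5 → Bb4 — gives the same interval.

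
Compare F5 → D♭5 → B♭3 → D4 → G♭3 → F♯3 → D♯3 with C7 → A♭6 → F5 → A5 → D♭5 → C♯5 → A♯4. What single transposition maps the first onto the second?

up a perfect twelfth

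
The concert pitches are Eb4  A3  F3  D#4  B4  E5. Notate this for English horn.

Written C4 sounds as F3 on the English horn, so concert pitches are written a perfect fifth up.
Eb4 → Bb4
A3 → E4
F3 → C4
D#4 → A#4
B4 → F#5
E5 → B5

Bb4 E4 C4 A#4 F#5 B5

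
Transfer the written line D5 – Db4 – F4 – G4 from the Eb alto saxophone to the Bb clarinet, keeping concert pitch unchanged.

G4 Gb3 Bb3 C4

First find concert pitch: the Eb alto saxophone sounds a major sixth below written, so D5 Db4 F4 G4 sounds F4 Fb3 Ab3 Bb3.
Then write for Bb clarinet: it sounds a major second below written, so the part must be a major second above concert.
F4 → G4
Fb3 → Gb3
Ab3 → Bb3
Bb3 → C4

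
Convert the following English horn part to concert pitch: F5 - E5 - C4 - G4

Bb4 A4 F3 C4

Written C4 on the English horn sounds as F3, a perfect fifth lower; apply that shift to every note.
F5 gives Bb4
E5 gives A4
C4 gives F3
G4 gives C4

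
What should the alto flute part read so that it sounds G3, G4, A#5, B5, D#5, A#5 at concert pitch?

C4 C5 D#6 E6 G#5 D#6

Written C4 sounds as G3 on the alto flute, so concert pitches are written a perfect fourth up.
G3 becomes C4
G4 becomes C5
A#5 becomes D#6
B5 becomes E6
D#5 becomes G#5
A#5 becomes D#6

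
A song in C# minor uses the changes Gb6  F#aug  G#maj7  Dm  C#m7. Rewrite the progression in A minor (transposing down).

Ebb6 Daug Emaj7 Bbm Am7

C# minor down to A minor is a major third; each chord root moves by that interval while the quality stays the same.
Gb6: root Gb down a major third → Ebb, giving Ebb6.
F#aug: root F# down a major third → D, giving Daug.
G#maj7: root G# down a major third → E, giving Emaj7.
Dm: root D down a major third → Bb, giving Bbm.
C#m7: root C# down a major third → A, giving Am7.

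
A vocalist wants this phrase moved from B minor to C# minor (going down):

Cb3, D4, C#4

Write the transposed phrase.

Db2 E3 D#3

B minor to C# minor down is a minor seventh, so every note moves down by that interval.
Cb3 to Db2
D4 to E3
C#4 to D#3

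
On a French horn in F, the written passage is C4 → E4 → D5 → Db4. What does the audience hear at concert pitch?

F3 A3 G4 Gb3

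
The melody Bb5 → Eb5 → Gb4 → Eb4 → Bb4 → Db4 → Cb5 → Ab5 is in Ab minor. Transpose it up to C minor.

D6 G5 Bb4 G4 D5 F4 Eb5 C6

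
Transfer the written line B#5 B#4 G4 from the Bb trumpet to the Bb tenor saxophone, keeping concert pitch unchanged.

B#6 B#5 G5

First find concert pitch: the Bb trumpet sounds a major second below written, so B#5 B#4 G4 sounds A#5 A#4 F4.
Then write for Bb tenor saxophone: it sounds a major ninth below written, so the part must be a major ninth above concert.
A#5 → B#6
A#4 → B#5
F4 → G5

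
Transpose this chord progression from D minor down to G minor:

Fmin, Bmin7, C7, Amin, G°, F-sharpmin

D minor down to G minor is a perfect fifth; each chord root moves by that interval while the quality stays the same.
Fmin: root F down a perfect fifth → Bb, giving Bbmin.
Bmin7: root B down a perfect fifth → E, giving Emin7.
C7: root C down a perfect fifth → F, giving F7.
Amin: root A down a perfect fifth → D, giving Dmin.
G°: root G down a perfect fifth → C, giving C°.
F-sharpmin: root F-sharp down a perfect fifth → B, giving Bmin.

Bbmin Emin7 F7 Dmin C° Bmin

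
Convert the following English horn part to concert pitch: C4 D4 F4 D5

F3 G3 Bb3 G4

The English horn sounds a perfect fifth below written, so transpose each written note down a perfect fifth.
C4 to F3
D4 to G3
F4 to Bb3
D5 to G4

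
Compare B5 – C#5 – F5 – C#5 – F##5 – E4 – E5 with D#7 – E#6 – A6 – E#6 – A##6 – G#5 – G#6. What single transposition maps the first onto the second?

up a major tenth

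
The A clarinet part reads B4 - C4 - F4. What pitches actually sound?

G#4 A3 D4

Written C4 on the A clarinet sounds as A3, a minor third lower; apply that shift to every note.
B4 → G#4
C4 → A3
F4 → D4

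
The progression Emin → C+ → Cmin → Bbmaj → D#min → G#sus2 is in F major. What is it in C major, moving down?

Bmin G+ Gmin Fmaj A#min D#sus2

F major down to C major is a perfect fourth; each chord root moves by that interval while the quality stays the same.
Emin: root E down a perfect fourth → B, giving Bmin.
C+: root C down a perfect fourth → G, giving G+.
Cmin: root C down a perfect fourth → G, giving Gmin.
Bbmaj: root Bb down a perfect fourth → F, giving Fmaj.
D#min: root D# down a perfect fourth → A#, giving A#min.
G#sus2: root G# down a perfect fourth → D#, giving D#sus2.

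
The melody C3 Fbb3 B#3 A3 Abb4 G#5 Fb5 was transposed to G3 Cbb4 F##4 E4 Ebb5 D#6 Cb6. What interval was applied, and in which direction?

up a perfect fifth

From C3 to G3 is 5 letter names — a fifth of some quality.
C3 to G3 is 7 semitones, which makes it a perfect fifth; the second version is higher, so the direction is up.
Checking another pair — Fb5 → Cb6 — gives the same interval.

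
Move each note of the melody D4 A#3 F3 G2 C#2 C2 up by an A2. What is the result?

E#4 B##3 G#3 A#2 D##2 D#2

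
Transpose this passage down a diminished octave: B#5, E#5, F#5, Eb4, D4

B##4 E##4 F##4 E3 D#3

B#5: an octave down reaches B, and 11 semitones makes it B##4.
A diminished octave down from E#5 gives E##4.
F#5 down a diminished octave is F##4.
Eb4: an octave down reaches E, and 11 semitones makes it E3.
D4: an octave down reaches D, and 11 semitones makes it D#3.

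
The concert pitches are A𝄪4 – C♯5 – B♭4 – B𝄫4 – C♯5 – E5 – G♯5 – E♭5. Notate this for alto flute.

The alto flute sounds a perfect fourth below written, so the written part must be a perfect fourth above concert — transpose each note up.
A##4 gives D##5
C#5 gives F#5
Bb4 gives Eb5
Bbb4 gives Ebb5
C#5 gives F#5
E5 gives A5
G#5 gives C#6
Eb5 gives Ab5

D##5 F#5 Eb5 Ebb5 F#5 A5 C#6 Ab5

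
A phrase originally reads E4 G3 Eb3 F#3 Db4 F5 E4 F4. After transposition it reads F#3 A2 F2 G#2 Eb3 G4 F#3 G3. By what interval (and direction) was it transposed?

From E4 to F#3 is 7 letter names — a seventh of some quality.
F#3 to E4 is 10 semitones, which makes it a minor seventh; the second version is lower, so the direction is down.
Checking another pair — F4 → G3 — gives the same interval.

down a minor seventh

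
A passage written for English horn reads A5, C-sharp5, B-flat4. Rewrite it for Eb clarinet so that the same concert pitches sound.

B4 D#4 C4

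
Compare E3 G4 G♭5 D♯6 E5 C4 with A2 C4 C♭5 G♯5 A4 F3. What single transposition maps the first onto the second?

down a perfect fifth

From E3 to A2 is 5 letter names — a fifth of some quality.
A2 to E3 is 7 semitones, which makes it a perfect fifth; the second version is lower, so the direction is down.
Checking another pair — C4 → F3 — gives the same interval.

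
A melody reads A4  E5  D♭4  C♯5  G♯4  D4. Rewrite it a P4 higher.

D5 A5 Gb4 F#5 C#5 G4

A4 up a perfect fourth is D5.
A perfect fourth up from E5 gives A5.
Db4: a fourth up reaches G, and 5 semitones makes it Gb4.
C#5: a fourth up reaches F, and 5 semitones makes it F#5.
A perfect fourth up from G#4 gives C#5.
A perfect fourth up from D4 gives G4.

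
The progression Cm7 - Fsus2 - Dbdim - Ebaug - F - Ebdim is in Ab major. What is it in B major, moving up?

D#m7 G#sus2 Edim F#aug G# F#dim

Ab major up to B major is an augmented second; each chord root moves by that interval while the quality stays the same.
Cm7: root C up an augmented second → D#, giving D#m7.
Fsus2: root F up an augmented second → G#, giving G#sus2.
Dbdim: root Db up an augmented second → E, giving Edim.
Ebaug: root Eb up an augmented second → F#, giving F#aug.
F: root F up an augmented second → G#, giving G#.
Ebdim: root Eb up an augmented second → F#, giving F#dim.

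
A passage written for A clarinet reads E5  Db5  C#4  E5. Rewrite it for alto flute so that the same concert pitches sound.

First find concert pitch: the A clarinet sounds a minor third below written, so E5 Db5 C#4 E5 sounds C#5 Bb4 A#3 C#5.
Then write for alto flute: it sounds a perfect fourth below written, so the part must be a perfect fourth above concert.
C#5 → F#5
Bb4 → Eb5
A#3 → D#4
C#5 → F#5

F#5 Eb5 D#4 F#5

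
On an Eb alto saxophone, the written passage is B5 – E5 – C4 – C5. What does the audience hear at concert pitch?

Written C4 on the Eb alto saxophone sounds as Eb3, a major sixth lower; apply that shift to every note.
B5 → D5
E5 → G4
C4 → Eb3
C5 → Eb4

D5 G4 Eb3 Eb4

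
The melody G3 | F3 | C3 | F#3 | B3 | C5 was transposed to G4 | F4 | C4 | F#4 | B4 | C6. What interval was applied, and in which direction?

From G3 to G4 is 8 letter names — an octave of some quality.
G3 to G4 is 12 semitones, which makes it a perfect octave; the second version is higher, so the direction is up.
Checking another pair — C5 → C6 — gives the same interval.

up a perfect octave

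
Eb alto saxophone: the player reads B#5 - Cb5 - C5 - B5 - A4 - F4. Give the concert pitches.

D#5 Ebb4 Eb4 D5 C4 Ab3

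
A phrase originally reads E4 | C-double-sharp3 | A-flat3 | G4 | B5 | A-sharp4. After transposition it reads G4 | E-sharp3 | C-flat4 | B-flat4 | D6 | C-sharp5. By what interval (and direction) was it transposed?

up a minor third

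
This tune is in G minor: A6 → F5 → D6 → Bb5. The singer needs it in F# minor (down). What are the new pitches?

G#6 E5 C#6 A5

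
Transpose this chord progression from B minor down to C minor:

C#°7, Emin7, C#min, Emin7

B minor down to C minor is a major seventh; each chord root moves by that interval while the quality stays the same.
C#°7: root C# down a major seventh → D, giving D°7.
Emin7: root E down a major seventh → F, giving Fmin7.
C#min: root C# down a major seventh → D, giving Dmin.
Emin7: root E down a major seventh → F, giving Fmin7.

D°7 Fmin7 Dmin Fmin7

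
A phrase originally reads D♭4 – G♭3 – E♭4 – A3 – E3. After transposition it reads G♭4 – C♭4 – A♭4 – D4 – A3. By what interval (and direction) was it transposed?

up a perfect fourth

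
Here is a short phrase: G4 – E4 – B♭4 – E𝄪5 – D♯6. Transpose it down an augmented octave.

Gb3 Eb3 Bbb3 E#4 D5

An augmented octave down from G4 gives Gb3.
E4 down an augmented octave is Eb3.
Bb4 down an augmented octave is Bbb3.
E##5: an octave down reaches E, and 13 semitones makes it E#4.
D#6 down an augmented octave is D5.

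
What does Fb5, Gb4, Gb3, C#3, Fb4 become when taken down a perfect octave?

Fb4 Gb3 Gb2 C#2 Fb3

Fb5 → Fb4
Gb4 → Gb3
Gb3 → Gb2
C#3 → C#2
Fb4 → Fb3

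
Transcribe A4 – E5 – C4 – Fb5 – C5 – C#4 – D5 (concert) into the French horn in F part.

The French horn in F sounds a perfect fifth below written, so the written part must be a perfect fifth above concert — transpose each note up.
A4 to E5
E5 to B5
C4 to G4
Fb5 to Cb6
C5 to G5
C#4 to G#4
D5 to A5

E5 B5 G4 Cb6 G5 G#4 A5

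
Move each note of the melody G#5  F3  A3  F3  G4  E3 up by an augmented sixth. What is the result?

G#5 up an augmented sixth is E##6.
An augmented sixth up from F3 gives D#4.
An augmented sixth up from A3 gives F##4.
An augmented sixth up from F3 gives D#4.
An augmented sixth up from G4 gives E#5.
E3: a sixth up reaches C, and 10 semitones makes it C##4.

E##6 D#4 F##4 D#4 E#5 C##4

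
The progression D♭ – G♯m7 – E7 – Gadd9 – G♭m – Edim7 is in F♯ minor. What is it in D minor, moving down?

F♯ minor down to D minor is a major third; each chord root moves by that interval while the quality stays the same.
D♭: root D♭ down a major third → Bbb, giving Bbb.
G♯m7: root G♯ down a major third → E, giving Em7.
E7: root E down a major third → C, giving C7.
Gadd9: root G down a major third → Eb, giving Ebadd9.
G♭m: root G♭ down a major third → Ebb, giving Ebbm.
Edim7: root E down a major third → C, giving Cdim7.

Bbb Em7 C7 Ebadd9 Ebbm Cdim7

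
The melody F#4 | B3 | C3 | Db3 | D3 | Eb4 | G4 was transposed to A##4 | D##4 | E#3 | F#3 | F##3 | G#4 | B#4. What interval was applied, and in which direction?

up an augmented third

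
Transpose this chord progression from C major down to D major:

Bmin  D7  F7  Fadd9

C#min E7 G7 Gadd9

C major down to D major is a minor seventh; each chord root moves by that interval while the quality stays the same.
Bmin: root B down a minor seventh → C#, giving C#min.
D7: root D down a minor seventh → E, giving E7.
F7: root F down a minor seventh → G, giving G7.
Fadd9: root F down a minor seventh → G, giving Gadd9.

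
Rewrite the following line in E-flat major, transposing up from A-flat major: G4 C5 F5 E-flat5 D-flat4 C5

D5 G5 C6 Bb5 Ab4 G5

A-flat major to E-flat major up is a perfect fifth, so every note moves up by that interval.
G4 to D5
C5 to G5
F5 to C6
Eb5 to Bb5
Db4 to Ab4
C5 to G5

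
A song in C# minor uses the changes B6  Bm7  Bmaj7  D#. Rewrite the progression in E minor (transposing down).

C# minor down to E minor is a major sixth; each chord root moves by that interval while the quality stays the same.
B6: root B down a major sixth → D, giving D6.
Bm7: root B down a major sixth → D, giving Dm7.
Bmaj7: root B down a major sixth → D, giving Dmaj7.
D#: root D# down a major sixth → F#, giving F#.

D6 Dm7 Dmaj7 F#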